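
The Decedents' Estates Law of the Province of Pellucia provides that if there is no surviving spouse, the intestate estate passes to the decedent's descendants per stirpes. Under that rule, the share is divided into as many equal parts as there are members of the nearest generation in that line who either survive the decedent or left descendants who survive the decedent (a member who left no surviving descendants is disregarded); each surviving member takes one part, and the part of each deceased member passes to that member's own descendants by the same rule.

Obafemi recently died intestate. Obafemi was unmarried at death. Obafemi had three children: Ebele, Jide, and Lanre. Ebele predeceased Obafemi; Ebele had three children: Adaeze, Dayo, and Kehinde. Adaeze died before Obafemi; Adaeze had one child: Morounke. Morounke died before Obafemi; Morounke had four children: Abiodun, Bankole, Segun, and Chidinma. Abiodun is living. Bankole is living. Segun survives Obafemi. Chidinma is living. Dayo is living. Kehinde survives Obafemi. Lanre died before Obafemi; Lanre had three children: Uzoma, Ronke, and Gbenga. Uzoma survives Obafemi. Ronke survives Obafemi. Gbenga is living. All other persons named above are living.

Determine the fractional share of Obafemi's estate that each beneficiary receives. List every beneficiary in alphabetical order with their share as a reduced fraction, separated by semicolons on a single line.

There is no surviving spouse, so the entire estate passes to Obafemi's descendants per stirpes.
The estate is divided into 3 equal shares of 1/3 among Ebele, Jide, Lanre.
Ebele predeceased; the 1/3 allotted to Ebele's branch passes to Ebele's issue by representation.
The 1/3 is divided into 3 equal shares of 1/9 among Adaeze, Dayo, Kehinde.
Adaeze predeceased; the 1/9 allotted to Adaeze's branch passes to Adaeze's issue by representation.
Morounke's line is the sole branch at this level, so the full 1/9 passes to Morounke's issue by representation.
The 1/9 is divided into 4 equal shares of 1/36 among Abiodun, Bankole, Segun, Chidinma.
Abiodun is living and takes 1/36.
Bankole is living and takes 1/36.
Segun is living and takes 1/36.
Chidinma is living and takes 1/36.
Dayo is living and takes 1/9.
Kehinde is living and takes 1/9.
Jide is living and takes 1/3.
Lanre predeceased; the 1/3 allotted to Lanre's branch passes to Lanre's issue by representation.
The 1/3 is divided into 3 equal shares of 1/9 among Uzoma, Ronke, Gbenga.
Uzoma is living and takes 1/9.
Ronke is living and takes 1/9.
Gbenga is living and takes 1/9.

Abiodun 1/36; Bankole 1/36; Chidinma 1/36; Dayo 1/9; Gbenga 1/9; Jide 1/3; Kehinde 1/9; Ronke 1/9; Segun 1/36; Uzoma 1/9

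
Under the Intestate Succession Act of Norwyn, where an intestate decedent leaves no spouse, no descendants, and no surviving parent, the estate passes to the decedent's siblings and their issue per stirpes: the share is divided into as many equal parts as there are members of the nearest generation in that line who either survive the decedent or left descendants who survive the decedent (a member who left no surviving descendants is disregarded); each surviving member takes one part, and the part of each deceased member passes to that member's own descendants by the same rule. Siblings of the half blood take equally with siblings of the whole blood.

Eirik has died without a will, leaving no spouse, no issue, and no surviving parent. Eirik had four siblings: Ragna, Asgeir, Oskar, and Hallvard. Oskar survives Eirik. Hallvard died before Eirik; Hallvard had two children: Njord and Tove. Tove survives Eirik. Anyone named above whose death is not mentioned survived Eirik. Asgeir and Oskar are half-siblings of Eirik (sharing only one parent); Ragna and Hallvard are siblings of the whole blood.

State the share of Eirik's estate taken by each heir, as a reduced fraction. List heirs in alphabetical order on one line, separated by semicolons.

Asgeir 1/4; Njord 1/8; Oskar 1/4; Ragna 1/4; Tove 1/8

No spouse, descendants, or parent survives, so the estate passes to Eirik's siblings per stirpes.
Half-blood and whole-blood siblings take equally under the stated rule.
The estate is divided into 4 equal shares of 1/4 among Ragna, Asgeir, Oskar, Hallvard.
Ragna is living and takes 1/4.
Asgeir is living and takes 1/4.
Oskar is living and takes 1/4.
Hallvard predeceased; the 1/4 allotted to Hallvard's branch passes to Hallvard's issue by representation.
The 1/4 is divided into 2 equal shares of 1/8 among Njord, Tove.
Njord is living and takes 1/8.
Tove is living and takes 1/8.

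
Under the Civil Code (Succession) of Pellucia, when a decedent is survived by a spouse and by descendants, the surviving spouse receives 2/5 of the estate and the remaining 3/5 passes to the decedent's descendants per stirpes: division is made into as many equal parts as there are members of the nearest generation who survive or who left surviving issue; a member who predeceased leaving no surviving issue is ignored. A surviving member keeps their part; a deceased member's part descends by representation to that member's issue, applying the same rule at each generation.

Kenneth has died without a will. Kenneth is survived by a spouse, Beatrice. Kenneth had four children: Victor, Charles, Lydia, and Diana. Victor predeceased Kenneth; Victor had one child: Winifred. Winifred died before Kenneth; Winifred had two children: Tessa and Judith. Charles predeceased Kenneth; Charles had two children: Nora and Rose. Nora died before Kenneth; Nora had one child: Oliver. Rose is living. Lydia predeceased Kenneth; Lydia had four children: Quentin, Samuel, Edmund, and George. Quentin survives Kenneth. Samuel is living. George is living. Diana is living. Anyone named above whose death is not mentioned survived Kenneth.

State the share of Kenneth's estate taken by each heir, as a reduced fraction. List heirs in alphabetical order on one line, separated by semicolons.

Beatrice 2/5; Diana 3/20; Edmund 3/80; George 3/80; Judith 3/40; Oliver 3/40; Quentin 3/80; Rose 3/40; Samuel 3/80; Tessa 3/40

Beatrice, as surviving spouse, takes 2/5.
The remaining 3/5 passes to Kenneth's descendants per stirpes.
The 3/5 is divided into 4 equal shares of 3/20 among Victor, Charles, Lydia, Diana.
Victor predeceased; the 3/20 allotted to Victor's branch passes to Victor's issue by representation.
Winifred's line is the sole branch at this level, so the full 3/20 passes to Winifred's issue by representation.
The 3/20 is divided into 2 equal shares of 3/40 among Tessa, Judith.
Tessa is living and takes 3/40.
Judith is living and takes 3/40.
Charles predeceased; the 3/20 allotted to Charles's branch passes to Charles's issue by representation.
The 3/20 is divided into 2 equal shares of 3/40 among Nora, Rose.
Nora predeceased; the 3/40 allotted to Nora's branch passes to Nora's issue by representation.
Oliver is the sole taker at this level and receives the full 3/40.
Rose is living and takes 3/40.
Lydia predeceased; the 3/20 allotted to Lydia's branch passes to Lydia's issue by representation.
The 3/20 is divided into 4 equal shares of 3/80 among Quentin, Samuel, Edmund, George.
Quentin is living and takes 3/80.
Samuel is living and takes 3/80.
Edmund is living and takes 3/80.
George is living and takes 3/80.
Diana is living and takes 3/20.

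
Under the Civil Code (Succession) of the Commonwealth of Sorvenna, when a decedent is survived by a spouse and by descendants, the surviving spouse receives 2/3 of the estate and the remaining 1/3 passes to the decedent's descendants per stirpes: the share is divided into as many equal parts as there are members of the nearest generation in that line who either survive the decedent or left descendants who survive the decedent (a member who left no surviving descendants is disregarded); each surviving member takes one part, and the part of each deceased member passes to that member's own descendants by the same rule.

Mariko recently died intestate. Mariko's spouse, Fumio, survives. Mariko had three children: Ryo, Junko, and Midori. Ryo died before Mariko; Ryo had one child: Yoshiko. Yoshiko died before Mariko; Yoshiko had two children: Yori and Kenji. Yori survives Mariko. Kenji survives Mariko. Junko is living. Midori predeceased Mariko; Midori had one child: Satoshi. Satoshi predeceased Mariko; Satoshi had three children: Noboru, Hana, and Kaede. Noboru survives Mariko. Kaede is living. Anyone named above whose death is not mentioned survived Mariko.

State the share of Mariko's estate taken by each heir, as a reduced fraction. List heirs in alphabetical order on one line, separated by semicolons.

Fumio, as surviving spouse, takes 2/3.
The remaining 1/3 passes to Mariko's descendants per stirpes.
The 1/3 is divided into 3 equal shares of 1/9 among Ryo, Junko, Midori.
Ryo predeceased; the 1/9 allotted to Ryo's branch passes to Ryo's issue by representation.
Yoshiko's line is the sole branch at this level, so the full 1/9 passes to Yoshiko's issue by representation.
The 1/9 is divided into 2 equal shares of 1/18 among Yori, Kenji.
Yori is living and takes 1/18.
Kenji is living and takes 1/18.
Junko is living and takes 1/9.
Midori predeceased; the 1/9 allotted to Midori's branch passes to Midori's issue by representation.
Satoshi's line is the sole branch at this level, so the full 1/9 passes to Satoshi's issue by representation.
The 1/9 is divided into 3 equal shares of 1/27 among Noboru, Hana, Kaede.
Noboru is living and takes 1/27.
Hana is living and takes 1/27.
Kaede is living and takes 1/27.

Fumio 2/3; Hana 1/27; Junko 1/9; Kaede 1/27; Kenji 1/18; Noboru 1/27; Yori 1/18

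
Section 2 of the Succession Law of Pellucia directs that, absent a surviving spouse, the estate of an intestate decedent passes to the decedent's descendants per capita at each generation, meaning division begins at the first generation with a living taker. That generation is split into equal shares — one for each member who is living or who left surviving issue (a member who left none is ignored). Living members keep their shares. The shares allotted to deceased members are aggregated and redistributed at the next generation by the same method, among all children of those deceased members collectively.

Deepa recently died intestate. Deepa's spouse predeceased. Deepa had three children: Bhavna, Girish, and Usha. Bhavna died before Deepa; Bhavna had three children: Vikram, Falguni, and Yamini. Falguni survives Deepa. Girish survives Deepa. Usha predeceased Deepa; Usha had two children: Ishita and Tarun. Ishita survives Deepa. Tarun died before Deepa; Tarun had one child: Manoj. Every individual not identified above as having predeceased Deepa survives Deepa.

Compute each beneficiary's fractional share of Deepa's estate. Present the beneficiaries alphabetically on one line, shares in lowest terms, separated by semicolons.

Falguni 2/15; Girish 1/3; Ishita 2/15; Manoj 2/15; Vikram 2/15; Yamini 2/15

There is no surviving spouse, so the entire estate passes to Deepa's descendants per capita at each generation.
At generation 1 (Bhavna, Girish, Usha) there are 3 shares of (1)/3 = 1/3 each.
Living: Girish — each takes 1/3.
Deceased: Bhavna and Usha. Their combined 2/3 is pooled and carried to generation 2.
At generation 2 (Vikram, Falguni, Yamini, Ishita, Tarun) there are 5 shares of (2/3)/5 = 2/15 each.
Living: Vikram, Falguni, Yamini, and Ishita — each takes 2/15.
Deceased: Tarun. That 2/15 share is carried to generation 3.
At generation 3 (Manoj) there are 1 shares of (2/15)/1 = 2/15 each.
Living: Manoj — each takes 2/15.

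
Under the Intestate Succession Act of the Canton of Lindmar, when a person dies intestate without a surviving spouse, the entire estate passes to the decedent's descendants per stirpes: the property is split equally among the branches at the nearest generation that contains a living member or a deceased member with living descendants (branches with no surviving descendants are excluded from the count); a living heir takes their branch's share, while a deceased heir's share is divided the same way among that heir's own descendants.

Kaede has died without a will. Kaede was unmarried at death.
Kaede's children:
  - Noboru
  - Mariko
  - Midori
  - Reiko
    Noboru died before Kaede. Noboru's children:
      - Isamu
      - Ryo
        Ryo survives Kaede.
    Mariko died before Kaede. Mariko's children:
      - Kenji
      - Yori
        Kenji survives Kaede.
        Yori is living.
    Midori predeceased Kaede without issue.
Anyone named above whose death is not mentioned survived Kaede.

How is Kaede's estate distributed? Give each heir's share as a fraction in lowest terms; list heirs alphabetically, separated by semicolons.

There is no surviving spouse, so the entire estate passes to Kaede's descendants per stirpes.
Midori left no surviving issue, so that branch lapses and is disregarded.
The estate is divided into 3 equal shares of 1/3 among Noboru, Mariko, Reiko.
Noboru predeceased; the 1/3 allotted to Noboru's branch passes to Noboru's issue by representation.
The 1/3 is divided into 2 equal shares of 1/6 among Isamu, Ryo.
Isamu is living and takes 1/6.
Ryo is living and takes 1/6.
Mariko predeceased; the 1/3 allotted to Mariko's branch passes to Mariko's issue by representation.
The 1/3 is divided into 2 equal shares of 1/6 among Kenji, Yori.
Kenji is living and takes 1/6.
Yori is living and takes 1/6.
Reiko is living and takes 1/3.

Isamu 1/6; Kenji 1/6; Reiko 1/3; Ryo 1/6; Yori 1/6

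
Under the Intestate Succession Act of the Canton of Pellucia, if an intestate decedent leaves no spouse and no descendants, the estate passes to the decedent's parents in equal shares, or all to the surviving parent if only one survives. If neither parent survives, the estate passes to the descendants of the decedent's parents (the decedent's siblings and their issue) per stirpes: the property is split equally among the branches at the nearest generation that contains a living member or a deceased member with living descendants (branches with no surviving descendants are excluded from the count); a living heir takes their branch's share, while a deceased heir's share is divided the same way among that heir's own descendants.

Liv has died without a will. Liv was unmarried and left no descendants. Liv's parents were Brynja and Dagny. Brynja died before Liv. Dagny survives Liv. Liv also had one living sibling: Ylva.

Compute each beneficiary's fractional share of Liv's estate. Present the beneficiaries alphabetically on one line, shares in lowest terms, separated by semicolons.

Dagny 1

Only one parent, Dagny, survives, so Dagny takes the entire estate. The siblings take nothing because a surviving parent has priority.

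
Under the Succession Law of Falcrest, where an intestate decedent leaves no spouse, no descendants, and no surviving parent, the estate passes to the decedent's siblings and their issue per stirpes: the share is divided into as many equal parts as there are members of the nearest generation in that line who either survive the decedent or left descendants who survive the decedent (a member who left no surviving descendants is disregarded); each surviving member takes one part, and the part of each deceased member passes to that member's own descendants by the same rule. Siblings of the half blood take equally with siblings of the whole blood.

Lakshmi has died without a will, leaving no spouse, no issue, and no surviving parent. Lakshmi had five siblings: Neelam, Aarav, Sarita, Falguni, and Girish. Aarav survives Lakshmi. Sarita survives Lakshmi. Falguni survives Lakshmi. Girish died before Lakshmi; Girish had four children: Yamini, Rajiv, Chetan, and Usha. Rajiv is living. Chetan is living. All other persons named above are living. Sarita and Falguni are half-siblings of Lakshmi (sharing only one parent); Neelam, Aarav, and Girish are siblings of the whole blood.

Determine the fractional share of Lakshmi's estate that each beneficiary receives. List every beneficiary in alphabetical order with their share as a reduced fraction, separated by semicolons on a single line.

Aarav 1/5; Chetan 1/20; Falguni 1/5; Neelam 1/5; Rajiv 1/20; Sarita 1/5; Usha 1/20; Yamini 1/20

No spouse, descendants, or parent survives, so the estate passes to Lakshmi's siblings per stirpes.
Half-blood and whole-blood siblings take equally under the stated rule.
The estate is divided into 5 equal shares of 1/5 among Neelam, Aarav, Sarita, Falguni, Girish.
Neelam is living and takes 1/5.
Aarav is living and takes 1/5.
Sarita is living and takes 1/5.
Falguni is living and takes 1/5.
Girish predeceased; the 1/5 allotted to Girish's branch passes to Girish's issue by representation.
The 1/5 is divided into 4 equal shares of 1/20 among Yamini, Rajiv, Chetan, Usha.
Yamini is living and takes 1/20.
Rajiv is living and takes 1/20.
Chetan is living and takes 1/20.
Usha is living and takes 1/20.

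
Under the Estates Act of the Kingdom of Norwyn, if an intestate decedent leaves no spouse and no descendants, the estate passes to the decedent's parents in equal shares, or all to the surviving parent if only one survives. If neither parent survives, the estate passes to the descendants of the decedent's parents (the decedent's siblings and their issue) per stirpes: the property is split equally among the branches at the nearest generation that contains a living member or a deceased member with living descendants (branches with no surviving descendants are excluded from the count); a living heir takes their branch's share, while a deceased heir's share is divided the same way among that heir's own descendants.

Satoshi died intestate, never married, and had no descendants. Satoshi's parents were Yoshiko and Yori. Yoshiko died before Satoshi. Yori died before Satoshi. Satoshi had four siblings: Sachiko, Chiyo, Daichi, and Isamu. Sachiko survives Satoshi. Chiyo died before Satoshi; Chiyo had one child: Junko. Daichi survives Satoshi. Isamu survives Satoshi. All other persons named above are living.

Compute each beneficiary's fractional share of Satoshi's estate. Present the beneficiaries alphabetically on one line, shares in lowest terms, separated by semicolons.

Neither parent survives and there are no descendants, so the estate passes to Satoshi's siblings and their issue per stirpes.
The estate is divided into 4 equal shares of 1/4 among Sachiko, Chiyo, Daichi, Isamu.
Sachiko is living and takes 1/4.
Chiyo predeceased; the 1/4 allotted to Chiyo's branch passes to Chiyo's issue by representation.
Junko is the sole taker at this level and receives the full 1/4.
Daichi is living and takes 1/4.
Isamu is living and takes 1/4.

Daichi 1/4; Isamu 1/4; Junko 1/4; Sachiko 1/4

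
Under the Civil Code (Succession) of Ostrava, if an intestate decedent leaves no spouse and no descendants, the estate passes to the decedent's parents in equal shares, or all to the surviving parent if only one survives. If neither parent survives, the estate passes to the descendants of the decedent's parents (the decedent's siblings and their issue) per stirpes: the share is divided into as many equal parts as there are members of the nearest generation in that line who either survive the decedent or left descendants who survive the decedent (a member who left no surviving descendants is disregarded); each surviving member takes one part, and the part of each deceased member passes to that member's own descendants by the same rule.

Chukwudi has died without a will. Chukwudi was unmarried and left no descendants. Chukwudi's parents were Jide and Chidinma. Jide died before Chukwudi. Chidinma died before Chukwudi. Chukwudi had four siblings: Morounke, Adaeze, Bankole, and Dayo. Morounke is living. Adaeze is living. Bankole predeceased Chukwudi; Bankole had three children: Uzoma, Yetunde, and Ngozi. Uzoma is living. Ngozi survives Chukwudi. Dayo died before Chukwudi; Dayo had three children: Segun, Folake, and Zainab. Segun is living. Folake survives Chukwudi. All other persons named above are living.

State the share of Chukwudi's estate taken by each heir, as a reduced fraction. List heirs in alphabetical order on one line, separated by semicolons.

Adaeze 1/4; Folake 1/12; Morounke 1/4; Ngozi 1/12; Segun 1/12; Uzoma 1/12; Yetunde 1/12; Zainab 1/12

Neither parent survives and there are no descendants, so the estate passes to Chukwudi's siblings and their issue per stirpes.
The estate is divided into 4 equal shares of 1/4 among Morounke, Adaeze, Bankole, Dayo.
Morounke is living and takes 1/4.
Adaeze is living and takes 1/4.
Bankole predeceased; the 1/4 allotted to Bankole's branch passes to Bankole's issue by representation.
The 1/4 is divided into 3 equal shares of 1/12 among Uzoma, Yetunde, Ngozi.
Uzoma is living and takes 1/12.
Yetunde is living and takes 1/12.
Ngozi is living and takes 1/12.
Dayo predeceased; the 1/4 allotted to Dayo's branch passes to Dayo's issue by representation.
The 1/4 is divided into 3 equal shares of 1/12 among Segun, Folake, Zainab.
Segun is living and takes 1/12.
Folake is living and takes 1/12.
Zainab is living and takes 1/12.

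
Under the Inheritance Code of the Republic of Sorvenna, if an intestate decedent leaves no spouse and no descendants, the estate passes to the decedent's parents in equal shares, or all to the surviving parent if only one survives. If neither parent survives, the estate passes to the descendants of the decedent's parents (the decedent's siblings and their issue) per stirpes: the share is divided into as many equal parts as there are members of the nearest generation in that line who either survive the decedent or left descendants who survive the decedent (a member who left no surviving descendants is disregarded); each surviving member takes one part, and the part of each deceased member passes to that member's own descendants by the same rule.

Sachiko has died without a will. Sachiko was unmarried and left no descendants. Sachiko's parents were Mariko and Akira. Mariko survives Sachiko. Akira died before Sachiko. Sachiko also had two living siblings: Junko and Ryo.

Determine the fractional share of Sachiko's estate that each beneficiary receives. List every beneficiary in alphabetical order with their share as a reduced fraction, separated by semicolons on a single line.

Mariko 1

Only one parent, Mariko, survives, so Mariko takes the entire estate. The siblings take nothing because a surviving parent has priority.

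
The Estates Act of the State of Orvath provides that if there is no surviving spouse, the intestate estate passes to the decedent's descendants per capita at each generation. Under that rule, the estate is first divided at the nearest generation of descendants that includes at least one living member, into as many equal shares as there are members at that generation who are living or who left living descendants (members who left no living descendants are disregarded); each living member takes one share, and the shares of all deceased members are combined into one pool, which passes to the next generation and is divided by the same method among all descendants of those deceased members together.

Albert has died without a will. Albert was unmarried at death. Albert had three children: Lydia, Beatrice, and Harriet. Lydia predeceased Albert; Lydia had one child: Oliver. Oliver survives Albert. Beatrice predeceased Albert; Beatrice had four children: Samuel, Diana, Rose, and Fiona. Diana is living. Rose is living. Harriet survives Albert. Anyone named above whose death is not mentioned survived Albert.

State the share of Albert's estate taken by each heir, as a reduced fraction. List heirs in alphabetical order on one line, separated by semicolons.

Diana 2/15; Fiona 2/15; Harriet 1/3; Oliver 2/15; Rose 2/15; Samuel 2/15

There is no surviving spouse, so the entire estate passes to Albert's descendants per capita at each generation.
At generation 1 (Lydia, Beatrice, Harriet) there are 3 shares of (1)/3 = 1/3 each.
Living: Harriet — each takes 1/3.
Deceased: Lydia and Beatrice. Their combined 2/3 is pooled and carried to generation 2.
At generation 2 (Oliver, Samuel, Diana, Rose, Fiona) there are 5 shares of (2/3)/5 = 2/15 each.
Living: Oliver, Samuel, Diana, Rose, and Fiona — each takes 2/15.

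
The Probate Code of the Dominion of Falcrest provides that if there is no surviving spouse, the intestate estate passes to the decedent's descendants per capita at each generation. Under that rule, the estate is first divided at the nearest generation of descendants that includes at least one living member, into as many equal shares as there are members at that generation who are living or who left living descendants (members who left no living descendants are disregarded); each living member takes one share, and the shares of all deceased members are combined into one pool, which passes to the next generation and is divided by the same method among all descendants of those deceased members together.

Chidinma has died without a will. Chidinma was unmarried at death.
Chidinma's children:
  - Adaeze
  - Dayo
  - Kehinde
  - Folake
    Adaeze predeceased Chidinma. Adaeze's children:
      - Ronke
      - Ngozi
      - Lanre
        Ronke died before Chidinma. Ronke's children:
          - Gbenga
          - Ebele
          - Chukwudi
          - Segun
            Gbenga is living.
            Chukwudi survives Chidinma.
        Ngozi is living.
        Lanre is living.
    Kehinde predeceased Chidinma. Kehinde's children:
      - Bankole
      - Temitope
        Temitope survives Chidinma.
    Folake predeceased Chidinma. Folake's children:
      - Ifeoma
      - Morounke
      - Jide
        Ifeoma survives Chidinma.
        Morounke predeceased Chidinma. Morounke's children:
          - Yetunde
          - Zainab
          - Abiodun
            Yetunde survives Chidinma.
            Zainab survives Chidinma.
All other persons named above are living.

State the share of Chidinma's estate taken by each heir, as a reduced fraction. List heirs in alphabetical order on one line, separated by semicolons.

Abiodun 3/112; Bankole 3/32; Chukwudi 3/112; Dayo 1/4; Ebele 3/112; Gbenga 3/112; Ifeoma 3/32; Jide 3/32; Lanre 3/32; Ngozi 3/32; Segun 3/112; Temitope 3/32; Yetunde 3/112; Zainab 3/112

There is no surviving spouse, so the entire estate passes to Chidinma's descendants per capita at each generation.
At generation 1 (Adaeze, Dayo, Kehinde, Folake) there are 4 shares of (1)/4 = 1/4 each.
Living: Dayo — each takes 1/4.
Deceased: Adaeze, Kehinde, and Folake. Their combined 3/4 is pooled and carried to generation 2.
At generation 2 (Ronke, Ngozi, Lanre, Bankole, Temitope, Ifeoma, Morounke, Jide) there are 8 shares of (3/4)/8 = 3/32 each.
Living: Ngozi, Lanre, Bankole, Temitope, Ifeoma, and Jide — each takes 3/32.
Deceased: Ronke and Morounke. Their combined 3/16 is pooled and carried to generation 3.
At generation 3 (Gbenga, Ebele, Chukwudi, Segun, Yetunde, Zainab, Abiodun) there are 7 shares of (3/16)/7 = 3/112 each.
Living: Gbenga, Ebele, Chukwudi, Segun, Yetunde, Zainab, and Abiodun — each takes 3/112.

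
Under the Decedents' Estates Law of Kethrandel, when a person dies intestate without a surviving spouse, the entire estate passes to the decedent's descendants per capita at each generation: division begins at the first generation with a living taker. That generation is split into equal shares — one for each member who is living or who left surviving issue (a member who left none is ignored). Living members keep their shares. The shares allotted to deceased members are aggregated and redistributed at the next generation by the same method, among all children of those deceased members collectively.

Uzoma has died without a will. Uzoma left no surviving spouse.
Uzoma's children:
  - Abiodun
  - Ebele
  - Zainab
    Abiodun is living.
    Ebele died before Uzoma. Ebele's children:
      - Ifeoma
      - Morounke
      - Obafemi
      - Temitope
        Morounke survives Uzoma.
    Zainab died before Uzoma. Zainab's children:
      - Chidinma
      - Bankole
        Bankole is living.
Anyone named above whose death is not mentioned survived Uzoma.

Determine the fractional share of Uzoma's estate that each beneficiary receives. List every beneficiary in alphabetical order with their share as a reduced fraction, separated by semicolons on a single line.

There is no surviving spouse, so the entire estate passes to Uzoma's descendants per capita at each generation.
At generation 1 (Abiodun, Ebele, Zainab) there are 3 shares of (1)/3 = 1/3 each.
Living: Abiodun — each takes 1/3.
Deceased: Ebele and Zainab. Their combined 2/3 is pooled and carried to generation 2.
At generation 2 (Ifeoma, Morounke, Obafemi, Temitope, Chidinma, Bankole) there are 6 shares of (2/3)/6 = 1/9 each.
Living: Ifeoma, Morounke, Obafemi, Temitope, Chidinma, and Bankole — each takes 1/9.

Abiodun 1/3; Bankole 1/9; Chidinma 1/9; Ifeoma 1/9; Morounke 1/9; Obafemi 1/9; Temitope 1/9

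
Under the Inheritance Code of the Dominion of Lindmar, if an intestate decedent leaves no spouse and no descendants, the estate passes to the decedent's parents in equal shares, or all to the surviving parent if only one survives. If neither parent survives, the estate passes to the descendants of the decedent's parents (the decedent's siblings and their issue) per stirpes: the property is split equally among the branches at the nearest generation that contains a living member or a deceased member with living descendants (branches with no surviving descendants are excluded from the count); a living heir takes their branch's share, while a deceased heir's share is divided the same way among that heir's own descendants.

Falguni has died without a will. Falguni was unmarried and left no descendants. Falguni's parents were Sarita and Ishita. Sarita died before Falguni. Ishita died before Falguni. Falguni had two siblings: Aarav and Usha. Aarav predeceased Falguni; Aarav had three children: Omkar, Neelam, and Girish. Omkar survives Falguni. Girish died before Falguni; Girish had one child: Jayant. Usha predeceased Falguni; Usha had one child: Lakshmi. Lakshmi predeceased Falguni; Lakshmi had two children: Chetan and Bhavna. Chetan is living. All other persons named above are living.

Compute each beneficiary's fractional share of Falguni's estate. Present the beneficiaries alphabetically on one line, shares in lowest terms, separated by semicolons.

Neither parent survives and there are no descendants, so the estate passes to Falguni's siblings and their issue per stirpes.
The estate is divided into 2 equal shares of 1/2 among Aarav, Usha.
Aarav predeceased; the 1/2 allotted to Aarav's branch passes to Aarav's issue by representation.
The 1/2 is divided into 3 equal shares of 1/6 among Omkar, Neelam, Girish.
Omkar is living and takes 1/6.
Neelam is living and takes 1/6.
Girish predeceased; the 1/6 allotted to Girish's branch passes to Girish's issue by representation.
Jayant is the sole taker at this level and receives the full 1/6.
Usha predeceased; the 1/2 allotted to Usha's branch passes to Usha's issue by representation.
Lakshmi's line is the sole branch at this level, so the full 1/2 passes to Lakshmi's issue by representation.
The 1/2 is divided into 2 equal shares of 1/4 among Chetan, Bhavna.
Chetan is living and takes 1/4.
Bhavna is living and takes 1/4.

Bhavna 1/4; Chetan 1/4; Jayant 1/6; Neelam 1/6; Omkar 1/6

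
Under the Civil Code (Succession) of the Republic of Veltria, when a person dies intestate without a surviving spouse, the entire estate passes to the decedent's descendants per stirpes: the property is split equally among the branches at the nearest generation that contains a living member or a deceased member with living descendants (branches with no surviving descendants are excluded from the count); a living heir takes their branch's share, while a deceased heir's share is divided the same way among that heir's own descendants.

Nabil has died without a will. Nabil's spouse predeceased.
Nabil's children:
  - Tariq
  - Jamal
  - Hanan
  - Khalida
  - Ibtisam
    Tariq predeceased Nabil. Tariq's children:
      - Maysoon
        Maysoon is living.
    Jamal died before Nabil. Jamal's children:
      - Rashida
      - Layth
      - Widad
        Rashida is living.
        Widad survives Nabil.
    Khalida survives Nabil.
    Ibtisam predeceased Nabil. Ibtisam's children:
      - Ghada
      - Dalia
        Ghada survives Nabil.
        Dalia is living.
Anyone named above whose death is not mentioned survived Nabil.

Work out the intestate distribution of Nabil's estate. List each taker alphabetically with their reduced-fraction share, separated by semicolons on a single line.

Dalia 1/10; Ghada 1/10; Hanan 1/5; Khalida 1/5; Layth 1/15; Maysoon 1/5; Rashida 1/15; Widad 1/15

There is no surviving spouse, so the entire estate passes to Nabil's descendants per stirpes.
The estate is divided into 5 equal shares of 1/5 among Tariq, Jamal, Hanan, Khalida, Ibtisam.
Tariq predeceased; the 1/5 allotted to Tariq's branch passes to Tariq's issue by representation.
Maysoon is the sole taker at this level and receives the full 1/5.
Jamal predeceased; the 1/5 allotted to Jamal's branch passes to Jamal's issue by representation.
The 1/5 is divided into 3 equal shares of 1/15 among Rashida, Layth, Widad.
Rashida is living and takes 1/15.
Layth is living and takes 1/15.
Widad is living and takes 1/15.
Hanan is living and takes 1/5.
Khalida is living and takes 1/5.
Ibtisam predeceased; the 1/5 allotted to Ibtisam's branch passes to Ibtisam's issue by representation.
The 1/5 is divided into 2 equal shares of 1/10 among Ghada, Dalia.
Ghada is living and takes 1/10.
Dalia is living and takes 1/10.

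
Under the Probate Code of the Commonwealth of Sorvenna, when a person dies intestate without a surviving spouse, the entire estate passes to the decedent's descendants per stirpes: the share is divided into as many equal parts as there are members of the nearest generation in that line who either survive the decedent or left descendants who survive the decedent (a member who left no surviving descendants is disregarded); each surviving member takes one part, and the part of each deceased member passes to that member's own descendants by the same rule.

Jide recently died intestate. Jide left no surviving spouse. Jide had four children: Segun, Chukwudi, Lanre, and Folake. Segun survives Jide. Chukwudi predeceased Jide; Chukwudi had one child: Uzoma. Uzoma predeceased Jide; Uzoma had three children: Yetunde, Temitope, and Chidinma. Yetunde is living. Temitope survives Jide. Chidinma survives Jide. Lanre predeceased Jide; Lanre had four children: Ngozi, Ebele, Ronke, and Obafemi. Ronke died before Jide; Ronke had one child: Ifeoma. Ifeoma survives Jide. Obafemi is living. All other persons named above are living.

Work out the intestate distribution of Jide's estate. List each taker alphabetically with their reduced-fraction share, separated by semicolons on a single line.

Chidinma 1/12; Ebele 1/16; Folake 1/4; Ifeoma 1/16; Ngozi 1/16; Obafemi 1/16; Segun 1/4; Temitope 1/12; Yetunde 1/12

There is no surviving spouse, so the entire estate passes to Jide's descendants per stirpes.
The estate is divided into 4 equal shares of 1/4 among Segun, Chukwudi, Lanre, Folake.
Segun is living and takes 1/4.
Chukwudi predeceased; the 1/4 allotted to Chukwudi's branch passes to Chukwudi's issue by representation.
Uzoma's line is the sole branch at this level, so the full 1/4 passes to Uzoma's issue by representation.
The 1/4 is divided into 3 equal shares of 1/12 among Yetunde, Temitope, Chidinma.
Yetunde is living and takes 1/12.
Temitope is living and takes 1/12.
Chidinma is living and takes 1/12.
Lanre predeceased; the 1/4 allotted to Lanre's branch passes to Lanre's issue by representation.
The 1/4 is divided into 4 equal shares of 1/16 among Ngozi, Ebele, Ronke, Obafemi.
Ngozi is living and takes 1/16.
Ebele is living and takes 1/16.
Ronke predeceased; the 1/16 allotted to Ronke's branch passes to Ronke's issue by representation.
Ifeoma is the sole taker at this level and receives the full 1/16.
Obafemi is living and takes 1/16.
Folake is living and takes 1/4.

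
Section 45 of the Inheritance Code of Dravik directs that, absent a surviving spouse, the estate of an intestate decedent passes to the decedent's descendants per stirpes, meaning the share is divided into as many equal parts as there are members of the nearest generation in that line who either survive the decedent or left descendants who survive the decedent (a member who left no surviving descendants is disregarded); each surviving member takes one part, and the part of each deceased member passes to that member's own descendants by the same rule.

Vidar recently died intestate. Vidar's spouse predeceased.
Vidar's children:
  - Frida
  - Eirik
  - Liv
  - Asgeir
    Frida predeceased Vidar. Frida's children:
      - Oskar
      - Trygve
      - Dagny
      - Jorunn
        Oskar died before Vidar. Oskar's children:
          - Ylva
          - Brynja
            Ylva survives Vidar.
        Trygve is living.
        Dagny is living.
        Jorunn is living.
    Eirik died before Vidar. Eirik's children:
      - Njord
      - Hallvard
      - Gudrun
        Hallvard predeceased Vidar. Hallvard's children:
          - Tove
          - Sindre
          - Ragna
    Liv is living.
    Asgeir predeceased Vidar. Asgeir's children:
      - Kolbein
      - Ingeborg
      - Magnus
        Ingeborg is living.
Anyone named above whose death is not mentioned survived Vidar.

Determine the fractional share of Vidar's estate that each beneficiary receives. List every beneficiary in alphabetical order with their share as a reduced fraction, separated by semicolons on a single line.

There is no surviving spouse, so the entire estate passes to Vidar's descendants per stirpes.
The estate is divided into 4 equal shares of 1/4 among Frida, Eirik, Liv, Asgeir.
Frida predeceased; the 1/4 allotted to Frida's branch passes to Frida's issue by representation.
The 1/4 is divided into 4 equal shares of 1/16 among Oskar, Trygve, Dagny, Jorunn.
Oskar predeceased; the 1/16 allotted to Oskar's branch passes to Oskar's issue by representation.
The 1/16 is divided into 2 equal shares of 1/32 among Ylva, Brynja.
Ylva is living and takes 1/32.
Brynja is living and takes 1/32.
Trygve is living and takes 1/16.
Dagny is living and takes 1/16.
Jorunn is living and takes 1/16.
Eirik predeceased; the 1/4 allotted to Eirik's branch passes to Eirik's issue by representation.
The 1/4 is divided into 3 equal shares of 1/12 among Njord, Hallvard, Gudrun.
Njord is living and takes 1/12.
Hallvard predeceased; the 1/12 allotted to Hallvard's branch passes to Hallvard's issue by representation.
The 1/12 is divided into 3 equal shares of 1/36 among Tove, Sindre, Ragna.
Tove is living and takes 1/36.
Sindre is living and takes 1/36.
Ragna is living and takes 1/36.
Gudrun is living and takes 1/12.
Liv is living and takes 1/4.
Asgeir predeceased; the 1/4 allotted to Asgeir's branch passes to Asgeir's issue by representation.
The 1/4 is divided into 3 equal shares of 1/12 among Kolbein, Ingeborg, Magnus.
Kolbein is living and takes 1/12.
Ingeborg is living and takes 1/12.
Magnus is living and takes 1/12.

Brynja 1/32; Dagny 1/16; Gudrun 1/12; Ingeborg 1/12; Jorunn 1/16; Kolbein 1/12; Liv 1/4; Magnus 1/12; Njord 1/12; Ragna 1/36; Sindre 1/36; Tove 1/36; Trygve 1/16; Ylva 1/32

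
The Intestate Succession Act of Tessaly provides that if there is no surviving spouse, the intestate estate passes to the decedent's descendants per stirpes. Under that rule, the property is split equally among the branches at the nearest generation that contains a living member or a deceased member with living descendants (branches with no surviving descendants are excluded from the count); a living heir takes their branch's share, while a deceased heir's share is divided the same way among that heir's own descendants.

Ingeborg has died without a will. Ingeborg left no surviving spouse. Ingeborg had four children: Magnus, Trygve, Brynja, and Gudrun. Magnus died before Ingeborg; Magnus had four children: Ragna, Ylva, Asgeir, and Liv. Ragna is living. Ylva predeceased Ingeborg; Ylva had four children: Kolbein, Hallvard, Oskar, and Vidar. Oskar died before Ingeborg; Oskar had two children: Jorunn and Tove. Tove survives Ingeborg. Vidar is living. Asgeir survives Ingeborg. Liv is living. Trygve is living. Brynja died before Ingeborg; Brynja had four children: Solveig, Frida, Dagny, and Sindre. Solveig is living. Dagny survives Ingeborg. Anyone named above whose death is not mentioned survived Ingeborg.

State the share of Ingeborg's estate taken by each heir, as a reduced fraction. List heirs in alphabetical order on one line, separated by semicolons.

Asgeir 1/16; Dagny 1/16; Frida 1/16; Gudrun 1/4; Hallvard 1/64; Jorunn 1/128; Kolbein 1/64; Liv 1/16; Ragna 1/16; Sindre 1/16; Solveig 1/16; Tove 1/128; Trygve 1/4; Vidar 1/64

There is no surviving spouse, so the entire estate passes to Ingeborg's descendants per stirpes.
The estate is divided into 4 equal shares of 1/4 among Magnus, Trygve, Brynja, Gudrun.
Magnus predeceased; the 1/4 allotted to Magnus's branch passes to Magnus's issue by representation.
The 1/4 is divided into 4 equal shares of 1/16 among Ragna, Ylva, Asgeir, Liv.
Ragna is living and takes 1/16.
Ylva predeceased; the 1/16 allotted to Ylva's branch passes to Ylva's issue by representation.
The 1/16 is divided into 4 equal shares of 1/64 among Kolbein, Hallvard, Oskar, Vidar.
Kolbein is living and takes 1/64.
Hallvard is living and takes 1/64.
Oskar predeceased; the 1/64 allotted to Oskar's branch passes to Oskar's issue by representation.
The 1/64 is divided into 2 equal shares of 1/128 among Jorunn, Tove.
Jorunn is living and takes 1/128.
Tove is living and takes 1/128.
Vidar is living and takes 1/64.
Asgeir is living and takes 1/16.
Liv is living and takes 1/16.
Trygve is living and takes 1/4.
Brynja predeceased; the 1/4 allotted to Brynja's branch passes to Brynja's issue by representation.
The 1/4 is divided into 4 equal shares of 1/16 among Solveig, Frida, Dagny, Sindre.
Solveig is living and takes 1/16.
Frida is living and takes 1/16.
Dagny is living and takes 1/16.
Sindre is living and takes 1/16.
Gudrun is living and takes 1/4.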